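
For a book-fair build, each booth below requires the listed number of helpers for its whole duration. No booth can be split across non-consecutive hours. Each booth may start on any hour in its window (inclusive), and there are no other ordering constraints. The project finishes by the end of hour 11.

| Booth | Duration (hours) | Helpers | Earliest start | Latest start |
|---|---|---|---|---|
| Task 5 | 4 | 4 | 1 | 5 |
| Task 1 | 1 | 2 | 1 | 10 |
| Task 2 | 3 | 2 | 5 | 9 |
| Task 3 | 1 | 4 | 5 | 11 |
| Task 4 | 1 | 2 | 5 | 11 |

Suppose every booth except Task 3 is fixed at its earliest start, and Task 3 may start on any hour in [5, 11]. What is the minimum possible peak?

Task 3@5: h1:6  h2:4  h3:4  h4:4  h5:8  h6:2  h7:2  h8:0  h9:0  h10:0  h11:0 → peak 8
Task 3@6: h1:6  h2:4  h3:4  h4:4  h5:4  h6:6  h7:2  h8:0  h9:0  h10:0  h11:0 → peak 6
Task 3@7: h1:6  h2:4  h3:4  h4:4  h5:4  h6:2  h7:6  h8:0  h9:0  h10:0  h11:0 → peak 6
Task 3@8: h1:6  h2:4  h3:4  h4:4  h5:4  h6:2  h7:2  h8:4  h9:0  h10:0  h11:0 → peak 6
Task 3@9: h1:6  h2:4  h3:4  h4:4  h5:4  h6:2  h7:2  h8:0  h9:4  h10:0  h11:0 → peak 6
Task 3@10: h1:6  h2:4  h3:4  h4:4  h5:4  h6:2  h7:2  h8:0  h9:0  h10:4  h11:0 → peak 6
Task 3@11: h1:6  h2:4  h3:4  h4:4  h5:4  h6:2  h7:2  h8:0  h9:0  h10:0  h11:4 → peak 6
Best is Task 3@6, peak 6.

6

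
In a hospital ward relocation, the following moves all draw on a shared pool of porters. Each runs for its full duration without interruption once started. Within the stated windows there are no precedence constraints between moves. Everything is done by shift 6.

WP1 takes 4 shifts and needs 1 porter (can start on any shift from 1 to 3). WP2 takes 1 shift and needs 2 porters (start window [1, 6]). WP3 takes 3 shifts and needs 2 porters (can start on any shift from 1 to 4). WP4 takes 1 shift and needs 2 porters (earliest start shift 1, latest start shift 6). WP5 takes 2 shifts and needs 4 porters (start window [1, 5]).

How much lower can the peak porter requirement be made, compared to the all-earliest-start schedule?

6

Early-start peak: s1:11  s2:7  s3:3  s4:1  s5:0  s6:0 ⇒ 11.
Leveled (WP1@1, WP2@1, WP3@1, WP4@2, WP5@4): s1:5  s2:5  s3:3  s4:5  s5:4  s6:0 ⇒ 5.
Reduction 11 − 5 = 6.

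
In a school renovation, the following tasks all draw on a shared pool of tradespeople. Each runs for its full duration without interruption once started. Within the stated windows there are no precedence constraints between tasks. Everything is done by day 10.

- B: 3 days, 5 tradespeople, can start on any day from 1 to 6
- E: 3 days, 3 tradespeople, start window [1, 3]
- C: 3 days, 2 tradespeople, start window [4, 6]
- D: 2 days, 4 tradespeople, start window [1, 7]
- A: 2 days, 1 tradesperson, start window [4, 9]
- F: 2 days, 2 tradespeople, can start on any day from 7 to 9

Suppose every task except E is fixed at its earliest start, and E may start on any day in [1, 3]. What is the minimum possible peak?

9

E@1: d1:12  d2:12  d3:8  d4:3  d5:3  d6:2  d7:2  d8:2  d9:0  d10:0 → peak 12
E@2: d1:9  d2:12  d3:8  d4:6  d5:3  d6:2  d7:2  d8:2  d9:0  d10:0 → peak 12
E@3: d1:9  d2:9  d3:8  d4:6  d5:6  d6:2  d7:2  d8:2  d9:0  d10:0 → peak 9
Best is E@3, peak 9.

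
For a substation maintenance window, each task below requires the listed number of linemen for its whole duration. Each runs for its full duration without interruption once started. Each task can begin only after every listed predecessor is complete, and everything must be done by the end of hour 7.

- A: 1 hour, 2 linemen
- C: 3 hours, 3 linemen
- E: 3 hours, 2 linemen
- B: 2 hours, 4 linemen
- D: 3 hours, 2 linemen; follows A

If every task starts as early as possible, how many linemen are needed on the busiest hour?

11

Early-start schedule: A@1, C@1, E@1, B@1, D@2.
Load per hour: hour 1: 11, hour 2: 11, hour 3: 7, hour 4: 2, hour 5: 0, hour 6: 0, hour 7: 0.
Peak is 11.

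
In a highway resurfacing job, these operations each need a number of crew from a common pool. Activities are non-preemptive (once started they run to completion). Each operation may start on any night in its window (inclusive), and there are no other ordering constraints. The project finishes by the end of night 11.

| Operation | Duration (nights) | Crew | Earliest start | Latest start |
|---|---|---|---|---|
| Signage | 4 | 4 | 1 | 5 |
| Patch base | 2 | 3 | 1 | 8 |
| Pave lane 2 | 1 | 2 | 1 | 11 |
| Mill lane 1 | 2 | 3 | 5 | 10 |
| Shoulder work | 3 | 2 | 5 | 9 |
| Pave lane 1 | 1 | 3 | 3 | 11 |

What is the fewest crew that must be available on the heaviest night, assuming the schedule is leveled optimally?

5

Early-start (Signage@1, Patch base@1, Pave lane 2@1, Mill lane 1@5, Shoulder work@5, Pave lane 1@3) gives peak 9: n1:9  n2:7  n3:7  n4:4  n5:5  n6:5  n7:2  n8:0  n9:0  n10:0  n11:0.
Shift Patch base→5, Pave lane 2→5, Mill lane 1→7, Shoulder work→6, Pave lane 1→9.
Schedule Signage@1, Patch base@5, Pave lane 2@5, Mill lane 1@7, Shoulder work@6, Pave lane 1@9: n1:4  n2:4  n3:4  n4:4  n5:5  n6:5  n7:5  n8:5  n9:3  n10:0  n11:0 — peak 5.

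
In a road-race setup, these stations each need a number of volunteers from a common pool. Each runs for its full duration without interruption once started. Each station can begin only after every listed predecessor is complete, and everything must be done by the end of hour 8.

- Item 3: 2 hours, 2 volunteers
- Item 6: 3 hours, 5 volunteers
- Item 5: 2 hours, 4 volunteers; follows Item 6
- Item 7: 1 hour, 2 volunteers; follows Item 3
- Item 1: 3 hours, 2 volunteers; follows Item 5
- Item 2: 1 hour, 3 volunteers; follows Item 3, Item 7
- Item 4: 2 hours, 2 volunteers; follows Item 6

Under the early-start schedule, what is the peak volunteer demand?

9

Early-start schedule: Item 3@1, Item 6@1, Item 5@4, Item 7@3, Item 1@6, Item 2@4, Item 4@4.
Load per hour: hour 1: 7, hour 2: 7, hour 3: 7, hour 4: 9, hour 5: 6, hour 6: 2, hour 7: 2, hour 8: 2.
Peak is 9.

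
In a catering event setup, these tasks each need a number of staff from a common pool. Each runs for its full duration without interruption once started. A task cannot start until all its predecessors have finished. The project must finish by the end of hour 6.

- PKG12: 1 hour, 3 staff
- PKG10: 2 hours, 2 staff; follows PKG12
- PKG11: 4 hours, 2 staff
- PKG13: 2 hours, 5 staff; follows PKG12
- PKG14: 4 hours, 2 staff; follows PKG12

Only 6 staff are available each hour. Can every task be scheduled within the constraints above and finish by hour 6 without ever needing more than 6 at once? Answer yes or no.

no

The minimum achievable peak is 7; 6 < 7, so no feasible schedule stays within the cap.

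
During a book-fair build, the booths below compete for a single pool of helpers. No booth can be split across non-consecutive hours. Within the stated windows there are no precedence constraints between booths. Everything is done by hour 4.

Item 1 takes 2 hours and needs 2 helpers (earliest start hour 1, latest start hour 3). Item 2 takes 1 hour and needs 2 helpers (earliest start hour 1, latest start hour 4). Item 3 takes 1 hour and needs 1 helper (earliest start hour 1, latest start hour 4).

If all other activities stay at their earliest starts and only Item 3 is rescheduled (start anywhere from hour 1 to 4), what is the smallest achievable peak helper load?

4

Item 3@1: h1:5  h2:2  h3:0  h4:0 → peak 5
Item 3@2: h1:4  h2:3  h3:0  h4:0 → peak 4
Item 3@3: h1:4  h2:2  h3:1  h4:0 → peak 4
Item 3@4: h1:4  h2:2  h3:0  h4:1 → peak 4
Best is Item 3@2, peak 4.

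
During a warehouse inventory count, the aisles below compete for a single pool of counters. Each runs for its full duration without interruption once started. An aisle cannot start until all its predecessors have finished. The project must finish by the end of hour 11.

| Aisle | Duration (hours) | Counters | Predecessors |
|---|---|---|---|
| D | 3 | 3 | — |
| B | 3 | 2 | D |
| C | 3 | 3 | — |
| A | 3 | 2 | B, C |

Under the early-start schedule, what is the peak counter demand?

Early-start schedule: D@1, B@4, C@1, A@7.
Load per hour: hour 1: 6, hour 2: 6, hour 3: 6, hour 4: 2, hour 5: 2, hour 6: 2, hour 7: 2, hour 8: 2, hour 9: 2, hour 10: 0, hour 11: 0.
Peak is 6.

6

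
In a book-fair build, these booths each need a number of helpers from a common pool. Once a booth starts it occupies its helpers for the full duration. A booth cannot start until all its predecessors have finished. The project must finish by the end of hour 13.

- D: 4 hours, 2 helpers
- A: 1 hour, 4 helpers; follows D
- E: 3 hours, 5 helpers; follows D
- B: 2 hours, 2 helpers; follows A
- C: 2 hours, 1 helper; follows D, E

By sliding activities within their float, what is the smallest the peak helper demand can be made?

5

Early-start (D@1, A@5, E@5, B@6, C@8) gives peak 9: h1:2  h2:2  h3:2  h4:2  h5:9  h6:7  h7:7  h8:1  h9:1  h10:0  h11:0  h12:0  h13:0.
Shift E→6, B→9, C→9.
Schedule D@1, A@5, E@6, B@9, C@9: h1:2  h2:2  h3:2  h4:2  h5:4  h6:5  h7:5  h8:5  h9:3  h10:3  h11:0  h12:0  h13:0 — peak 5.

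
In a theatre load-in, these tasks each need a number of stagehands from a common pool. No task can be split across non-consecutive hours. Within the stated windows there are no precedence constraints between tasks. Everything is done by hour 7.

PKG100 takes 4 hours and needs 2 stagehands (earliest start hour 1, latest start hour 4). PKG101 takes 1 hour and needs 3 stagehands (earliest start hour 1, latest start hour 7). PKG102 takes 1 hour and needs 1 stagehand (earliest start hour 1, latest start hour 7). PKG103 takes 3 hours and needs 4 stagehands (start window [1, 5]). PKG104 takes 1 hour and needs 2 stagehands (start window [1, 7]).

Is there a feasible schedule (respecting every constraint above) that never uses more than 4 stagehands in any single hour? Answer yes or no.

no

The minimum achievable peak is 5; 4 < 5, so no feasible schedule stays within the cap.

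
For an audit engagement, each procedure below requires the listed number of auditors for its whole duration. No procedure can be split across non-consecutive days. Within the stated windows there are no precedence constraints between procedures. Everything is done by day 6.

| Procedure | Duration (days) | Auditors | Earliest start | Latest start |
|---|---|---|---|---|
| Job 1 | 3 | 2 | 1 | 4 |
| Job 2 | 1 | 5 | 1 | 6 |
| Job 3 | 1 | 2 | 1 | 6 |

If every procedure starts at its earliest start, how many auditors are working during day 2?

2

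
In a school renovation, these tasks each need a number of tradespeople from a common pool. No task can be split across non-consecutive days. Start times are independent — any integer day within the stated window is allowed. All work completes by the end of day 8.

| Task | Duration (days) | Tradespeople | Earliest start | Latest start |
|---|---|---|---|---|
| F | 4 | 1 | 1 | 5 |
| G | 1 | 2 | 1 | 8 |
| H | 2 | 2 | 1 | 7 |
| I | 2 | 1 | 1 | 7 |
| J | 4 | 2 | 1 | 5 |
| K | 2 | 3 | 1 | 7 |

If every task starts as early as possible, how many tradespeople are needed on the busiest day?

11

Early-start schedule: F@1, G@1, H@1, I@1, J@1, K@1.
Load per day: day 1: 11, day 2: 9, day 3: 3, day 4: 3, day 5: 0, day 6: 0, day 7: 0, day 8: 0.
Peak is 11.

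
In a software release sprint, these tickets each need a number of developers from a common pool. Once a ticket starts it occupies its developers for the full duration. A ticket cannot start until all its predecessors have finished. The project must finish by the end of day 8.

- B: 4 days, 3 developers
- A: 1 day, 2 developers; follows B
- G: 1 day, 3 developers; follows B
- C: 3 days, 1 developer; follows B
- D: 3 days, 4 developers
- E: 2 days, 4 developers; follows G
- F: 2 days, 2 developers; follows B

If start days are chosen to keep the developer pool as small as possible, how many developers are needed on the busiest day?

Early-start (B@1, A@5, G@5, C@5, D@1, E@6, F@5) gives peak 8: d1:7  d2:7  d3:7  d4:3  d5:8  d6:7  d7:5  d8:0.
Shift F→6.
Schedule B@1, A@5, G@5, C@5, D@1, E@6, F@6: d1:7  d2:7  d3:7  d4:3  d5:6  d6:7  d7:7  d8:0 — peak 7.

7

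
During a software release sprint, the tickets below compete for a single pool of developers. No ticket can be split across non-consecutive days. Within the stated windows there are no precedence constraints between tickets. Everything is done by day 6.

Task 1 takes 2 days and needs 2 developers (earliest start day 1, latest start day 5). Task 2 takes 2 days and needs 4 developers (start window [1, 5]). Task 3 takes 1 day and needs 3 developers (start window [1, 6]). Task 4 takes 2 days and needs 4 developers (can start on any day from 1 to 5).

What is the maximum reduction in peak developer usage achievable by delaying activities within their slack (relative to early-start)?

Early-start peak: d1:13  d2:10  d3:0  d4:0  d5:0  d6:0 ⇒ 13.
Leveled (Task 1@1, Task 2@3, Task 3@1, Task 4@5): d1:5  d2:2  d3:4  d4:4  d5:4  d6:4 ⇒ 5.
Reduction 13 − 5 = 8.

8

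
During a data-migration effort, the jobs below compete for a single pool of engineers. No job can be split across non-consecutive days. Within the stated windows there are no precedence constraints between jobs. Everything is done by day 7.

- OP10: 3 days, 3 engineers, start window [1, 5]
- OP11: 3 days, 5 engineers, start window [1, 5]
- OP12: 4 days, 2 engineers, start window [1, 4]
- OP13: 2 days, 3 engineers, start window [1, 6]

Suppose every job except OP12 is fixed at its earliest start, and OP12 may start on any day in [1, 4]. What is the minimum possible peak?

OP12@1: d1:13  d2:13  d3:10  d4:2  d5:0  d6:0  d7:0 → peak 13
OP12@2: d1:11  d2:13  d3:10  d4:2  d5:2  d6:0  d7:0 → peak 13
OP12@3: d1:11  d2:11  d3:10  d4:2  d5:2  d6:2  d7:0 → peak 11
OP12@4: d1:11  d2:11  d3:8  d4:2  d5:2  d6:2  d7:2 → peak 11
Best is OP12@3, peak 11.

11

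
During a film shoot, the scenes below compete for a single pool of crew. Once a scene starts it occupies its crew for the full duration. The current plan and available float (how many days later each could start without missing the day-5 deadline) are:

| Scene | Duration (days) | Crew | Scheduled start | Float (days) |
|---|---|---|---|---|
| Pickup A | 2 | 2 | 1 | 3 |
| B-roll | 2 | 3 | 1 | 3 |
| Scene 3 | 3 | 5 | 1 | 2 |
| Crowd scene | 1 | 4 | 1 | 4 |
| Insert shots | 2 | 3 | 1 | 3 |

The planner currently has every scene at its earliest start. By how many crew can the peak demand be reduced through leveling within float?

9

Early-start peak: d1:17  d2:13  d3:5  d4:0  d5:0 ⇒ 17.
Leveled (Pickup A@1, B-roll@2, Scene 3@3, Crowd scene@1, Insert shots@4): d1:6  d2:5  d3:8  d4:8  d5:8 ⇒ 8.
Reduction 17 − 8 = 9.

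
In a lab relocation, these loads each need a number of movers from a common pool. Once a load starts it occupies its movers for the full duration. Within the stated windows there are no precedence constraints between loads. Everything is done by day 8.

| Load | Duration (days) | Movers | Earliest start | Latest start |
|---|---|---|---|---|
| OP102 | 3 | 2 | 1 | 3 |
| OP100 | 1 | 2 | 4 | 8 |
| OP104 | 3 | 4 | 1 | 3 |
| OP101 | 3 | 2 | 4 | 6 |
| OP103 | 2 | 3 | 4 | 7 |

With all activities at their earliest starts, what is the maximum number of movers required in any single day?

7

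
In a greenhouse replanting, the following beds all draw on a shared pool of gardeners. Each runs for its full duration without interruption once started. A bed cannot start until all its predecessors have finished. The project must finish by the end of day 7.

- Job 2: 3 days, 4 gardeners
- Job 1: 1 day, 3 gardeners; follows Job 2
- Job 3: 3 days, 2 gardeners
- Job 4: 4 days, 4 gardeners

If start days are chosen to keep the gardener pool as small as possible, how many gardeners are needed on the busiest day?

Early-start (Job 2@1, Job 1@4, Job 3@1, Job 4@1) gives peak 10: d1:10  d2:10  d3:10  d4:7  d5:0  d6:0  d7:0.
Shift Job 4→4.
Schedule Job 2@1, Job 1@4, Job 3@1, Job 4@4: d1:6  d2:6  d3:6  d4:7  d5:4  d6:4  d7:4 — peak 7.

7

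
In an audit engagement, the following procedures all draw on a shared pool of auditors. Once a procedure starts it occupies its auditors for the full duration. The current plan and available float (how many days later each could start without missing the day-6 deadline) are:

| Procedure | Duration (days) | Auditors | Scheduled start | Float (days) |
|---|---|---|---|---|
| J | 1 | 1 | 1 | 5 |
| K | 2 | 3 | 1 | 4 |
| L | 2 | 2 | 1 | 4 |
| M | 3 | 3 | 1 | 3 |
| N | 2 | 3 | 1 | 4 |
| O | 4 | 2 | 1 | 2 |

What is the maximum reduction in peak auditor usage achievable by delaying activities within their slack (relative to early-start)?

Early-start peak: d1:14  d2:13  d3:5  d4:2  d5:0  d6:0 ⇒ 14.
Leveled (J@1, K@1, L@2, M@3, N@5, O@1): d1:6  d2:7  d3:7  d4:5  d5:6  d6:3 ⇒ 7.
Reduction 14 − 7 = 7.

7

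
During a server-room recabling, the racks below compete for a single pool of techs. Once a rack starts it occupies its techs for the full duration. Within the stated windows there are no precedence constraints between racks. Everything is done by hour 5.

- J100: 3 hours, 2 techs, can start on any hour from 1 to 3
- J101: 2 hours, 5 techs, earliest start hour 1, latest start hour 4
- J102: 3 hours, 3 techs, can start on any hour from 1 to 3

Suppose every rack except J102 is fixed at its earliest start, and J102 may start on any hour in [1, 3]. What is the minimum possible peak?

J102@1: h1:10  h2:10  h3:5  h4:0  h5:0 → peak 10
J102@2: h1:7  h2:10  h3:5  h4:3  h5:0 → peak 10
J102@3: h1:7  h2:7  h3:5  h4:3  h5:3 → peak 7
Best is J102@3, peak 7.

7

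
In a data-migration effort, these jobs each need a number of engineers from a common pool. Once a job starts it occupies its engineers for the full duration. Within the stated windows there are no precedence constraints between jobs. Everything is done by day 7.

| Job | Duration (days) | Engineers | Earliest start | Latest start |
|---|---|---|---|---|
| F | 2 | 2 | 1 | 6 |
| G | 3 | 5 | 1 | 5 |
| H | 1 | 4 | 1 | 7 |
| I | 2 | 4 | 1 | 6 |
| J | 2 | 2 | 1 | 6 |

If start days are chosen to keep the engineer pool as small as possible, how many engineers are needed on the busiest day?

6

Early-start (F@1, G@1, H@1, I@1, J@1) gives peak 17: d1:17  d2:13  d3:5  d4:0  d5:0  d6:0  d7:0.
Shift G→3, I→6, J→6.
Schedule F@1, G@3, H@1, I@6, J@6: d1:6  d2:2  d3:5  d4:5  d5:5  d6:6  d7:6 — peak 6.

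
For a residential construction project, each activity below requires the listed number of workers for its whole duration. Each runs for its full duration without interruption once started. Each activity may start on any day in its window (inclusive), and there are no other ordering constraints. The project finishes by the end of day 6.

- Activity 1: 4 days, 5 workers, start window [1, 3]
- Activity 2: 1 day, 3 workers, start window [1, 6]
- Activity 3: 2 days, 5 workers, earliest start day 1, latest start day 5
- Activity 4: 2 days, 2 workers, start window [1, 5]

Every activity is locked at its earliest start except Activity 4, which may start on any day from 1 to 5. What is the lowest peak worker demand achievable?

13

Activity 4@1: d1:15  d2:12  d3:5  d4:5  d5:0  d6:0 → peak 15
Activity 4@2: d1:13  d2:12  d3:7  d4:5  d5:0  d6:0 → peak 13
Activity 4@3: d1:13  d2:10  d3:7  d4:7  d5:0  d6:0 → peak 13
Activity 4@4: d1:13  d2:10  d3:5  d4:7  d5:2  d6:0 → peak 13
Activity 4@5: d1:13  d2:10  d3:5  d4:5  d5:2  d6:2 → peak 13
Best is Activity 4@2, peak 13.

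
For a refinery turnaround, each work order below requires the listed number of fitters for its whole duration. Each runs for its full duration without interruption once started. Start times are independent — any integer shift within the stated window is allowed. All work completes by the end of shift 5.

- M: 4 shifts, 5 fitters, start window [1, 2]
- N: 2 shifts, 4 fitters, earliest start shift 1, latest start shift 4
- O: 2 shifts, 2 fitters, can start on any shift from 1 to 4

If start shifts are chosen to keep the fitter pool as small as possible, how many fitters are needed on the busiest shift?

9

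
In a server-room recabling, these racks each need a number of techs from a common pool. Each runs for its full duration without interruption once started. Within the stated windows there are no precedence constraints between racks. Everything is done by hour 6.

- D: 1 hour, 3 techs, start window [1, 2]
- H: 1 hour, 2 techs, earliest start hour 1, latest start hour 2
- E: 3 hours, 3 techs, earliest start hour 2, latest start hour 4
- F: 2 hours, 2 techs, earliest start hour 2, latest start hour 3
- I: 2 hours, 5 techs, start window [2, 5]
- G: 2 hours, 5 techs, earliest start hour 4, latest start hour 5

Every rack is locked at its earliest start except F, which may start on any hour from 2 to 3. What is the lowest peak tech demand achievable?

F@2: h1:5  h2:10  h3:10  h4:8  h5:5  h6:0 → peak 10
F@3: h1:5  h2:8  h3:10  h4:10  h5:5  h6:0 → peak 10
Best is F@2, peak 10.

10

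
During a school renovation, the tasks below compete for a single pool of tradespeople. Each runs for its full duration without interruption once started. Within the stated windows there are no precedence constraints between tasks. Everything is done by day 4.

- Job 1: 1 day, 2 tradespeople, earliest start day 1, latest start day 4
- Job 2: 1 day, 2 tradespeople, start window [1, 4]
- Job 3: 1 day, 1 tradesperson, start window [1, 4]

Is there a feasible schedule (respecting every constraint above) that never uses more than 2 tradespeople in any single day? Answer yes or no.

Schedule Job 1@1, Job 2@2, Job 3@3: d1:2  d2:2  d3:1  d4:0 — peak 2 ≤ 2.

yes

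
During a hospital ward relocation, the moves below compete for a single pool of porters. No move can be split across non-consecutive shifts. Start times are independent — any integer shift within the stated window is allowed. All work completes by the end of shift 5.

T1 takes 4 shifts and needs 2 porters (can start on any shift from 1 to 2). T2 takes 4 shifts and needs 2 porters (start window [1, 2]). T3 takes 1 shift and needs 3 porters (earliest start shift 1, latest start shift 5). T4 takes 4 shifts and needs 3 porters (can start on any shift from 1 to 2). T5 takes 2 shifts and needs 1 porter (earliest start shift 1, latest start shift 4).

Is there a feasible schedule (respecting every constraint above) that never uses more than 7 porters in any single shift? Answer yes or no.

no

The minimum achievable peak is 8; 7 < 8, so no feasible schedule stays within the cap.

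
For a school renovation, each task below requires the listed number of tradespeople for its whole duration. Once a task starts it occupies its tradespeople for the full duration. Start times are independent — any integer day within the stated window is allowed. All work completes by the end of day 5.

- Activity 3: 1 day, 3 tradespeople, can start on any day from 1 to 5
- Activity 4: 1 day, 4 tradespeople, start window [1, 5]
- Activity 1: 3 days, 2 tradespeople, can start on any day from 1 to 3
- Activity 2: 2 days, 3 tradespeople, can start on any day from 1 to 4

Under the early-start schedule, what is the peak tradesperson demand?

Early-start schedule: Activity 3@1, Activity 4@1, Activity 1@1, Activity 2@1.
Load per day: day 1: 12, day 2: 5, day 3: 2, day 4: 0, day 5: 0.
Peak is 12.

12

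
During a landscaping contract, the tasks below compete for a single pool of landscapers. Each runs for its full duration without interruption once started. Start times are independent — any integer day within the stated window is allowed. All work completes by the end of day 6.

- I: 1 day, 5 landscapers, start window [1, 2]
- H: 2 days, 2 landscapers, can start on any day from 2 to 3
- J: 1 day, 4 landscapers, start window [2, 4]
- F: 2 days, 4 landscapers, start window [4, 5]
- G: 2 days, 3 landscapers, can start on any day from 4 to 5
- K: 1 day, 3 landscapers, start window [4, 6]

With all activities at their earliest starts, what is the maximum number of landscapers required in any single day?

Early-start schedule: I@1, H@2, J@2, F@4, G@4, K@4.
Load per day: day 1: 5, day 2: 6, day 3: 2, day 4: 10, day 5: 7, day 6: 0.
Peak is 10.

10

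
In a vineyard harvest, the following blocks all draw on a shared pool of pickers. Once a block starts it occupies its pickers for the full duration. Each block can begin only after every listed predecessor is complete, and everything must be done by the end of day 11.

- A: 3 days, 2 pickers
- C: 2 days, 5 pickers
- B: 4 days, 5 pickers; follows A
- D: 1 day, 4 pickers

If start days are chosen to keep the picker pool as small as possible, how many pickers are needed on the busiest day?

5

Early-start (A@1, C@1, B@4, D@1) gives peak 11: d1:11  d2:7  d3:2  d4:5  d5:5  d6:5  d7:5  d8:0  d9:0  d10:0  d11:0.
Shift C→4, B→6, D→10.
Schedule A@1, C@4, B@6, D@10: d1:2  d2:2  d3:2  d4:5  d5:5  d6:5  d7:5  d8:5  d9:5  d10:4  d11:0 — peak 5.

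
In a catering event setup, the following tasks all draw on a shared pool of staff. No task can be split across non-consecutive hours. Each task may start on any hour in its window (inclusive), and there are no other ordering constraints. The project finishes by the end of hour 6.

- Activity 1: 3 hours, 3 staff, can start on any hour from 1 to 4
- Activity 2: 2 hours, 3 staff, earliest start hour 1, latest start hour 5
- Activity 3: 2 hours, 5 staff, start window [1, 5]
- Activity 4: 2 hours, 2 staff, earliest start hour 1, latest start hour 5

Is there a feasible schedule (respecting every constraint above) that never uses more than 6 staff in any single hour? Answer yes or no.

Schedule Activity 1@1, Activity 2@1, Activity 3@5, Activity 4@3: h1:6  h2:6  h3:5  h4:2  h5:5  h6:5 — peak 6 ≤ 6.

yes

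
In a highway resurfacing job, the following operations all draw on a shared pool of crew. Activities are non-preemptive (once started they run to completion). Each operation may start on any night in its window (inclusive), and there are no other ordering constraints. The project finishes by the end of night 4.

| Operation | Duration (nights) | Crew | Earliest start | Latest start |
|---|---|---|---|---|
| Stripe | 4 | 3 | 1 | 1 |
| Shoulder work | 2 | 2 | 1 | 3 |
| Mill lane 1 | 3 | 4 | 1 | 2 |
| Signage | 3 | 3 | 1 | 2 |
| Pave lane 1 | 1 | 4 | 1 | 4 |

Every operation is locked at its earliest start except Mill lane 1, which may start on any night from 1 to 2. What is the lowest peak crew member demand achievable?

Mill lane 1@1: n1:16  n2:12  n3:10  n4:3 → peak 16
Mill lane 1@2: n1:12  n2:12  n3:10  n4:7 → peak 12
Best is Mill lane 1@2, peak 12.

12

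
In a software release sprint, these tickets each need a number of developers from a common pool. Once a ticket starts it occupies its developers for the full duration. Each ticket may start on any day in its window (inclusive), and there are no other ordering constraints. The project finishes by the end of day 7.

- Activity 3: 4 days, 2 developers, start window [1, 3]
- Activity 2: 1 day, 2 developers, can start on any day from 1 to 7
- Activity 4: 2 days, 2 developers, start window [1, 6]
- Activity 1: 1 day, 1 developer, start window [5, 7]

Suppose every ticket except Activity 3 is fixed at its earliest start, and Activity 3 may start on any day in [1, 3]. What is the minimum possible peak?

Activity 3@1: d1:6  d2:4  d3:2  d4:2  d5:1  d6:0  d7:0 → peak 6
Activity 3@2: d1:4  d2:4  d3:2  d4:2  d5:3  d6:0  d7:0 → peak 4
Activity 3@3: d1:4  d2:2  d3:2  d4:2  d5:3  d6:2  d7:0 → peak 4
Best is Activity 3@2, peak 4.

4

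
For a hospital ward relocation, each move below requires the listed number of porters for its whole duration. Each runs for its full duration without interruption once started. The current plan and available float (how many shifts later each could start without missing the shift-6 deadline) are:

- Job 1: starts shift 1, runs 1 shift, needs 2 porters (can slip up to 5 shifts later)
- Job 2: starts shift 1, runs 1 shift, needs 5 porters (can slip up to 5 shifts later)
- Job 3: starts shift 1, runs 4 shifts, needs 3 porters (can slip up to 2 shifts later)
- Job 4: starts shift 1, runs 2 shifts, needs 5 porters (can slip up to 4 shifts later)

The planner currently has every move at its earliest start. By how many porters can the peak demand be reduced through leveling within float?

7

Early-start peak: s1:15  s2:8  s3:3  s4:3  s5:0  s6:0 ⇒ 15.
Leveled (Job 1@1, Job 2@1, Job 3@2, Job 4@2): s1:7  s2:8  s3:8  s4:3  s5:3  s6:0 ⇒ 8.
Reduction 15 − 8 = 7.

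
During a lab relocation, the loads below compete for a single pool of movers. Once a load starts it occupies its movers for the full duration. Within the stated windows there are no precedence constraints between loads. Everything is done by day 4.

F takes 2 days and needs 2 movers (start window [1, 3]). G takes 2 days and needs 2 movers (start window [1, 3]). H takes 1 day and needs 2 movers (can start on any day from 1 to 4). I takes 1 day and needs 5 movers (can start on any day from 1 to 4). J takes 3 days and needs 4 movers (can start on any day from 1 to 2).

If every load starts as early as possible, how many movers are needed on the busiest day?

15

Early-start schedule: F@1, G@1, H@1, I@1, J@1.
Load per day: day 1: 15, day 2: 8, day 3: 4, day 4: 0.
Peak is 15.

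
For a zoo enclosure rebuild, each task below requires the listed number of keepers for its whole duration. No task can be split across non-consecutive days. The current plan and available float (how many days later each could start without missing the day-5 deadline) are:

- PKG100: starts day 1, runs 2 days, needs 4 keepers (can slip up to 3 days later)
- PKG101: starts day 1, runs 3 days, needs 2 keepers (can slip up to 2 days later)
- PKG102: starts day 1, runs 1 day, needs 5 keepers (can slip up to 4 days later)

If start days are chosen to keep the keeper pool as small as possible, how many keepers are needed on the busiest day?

Early-start (PKG100@1, PKG101@1, PKG102@1) gives peak 11: d1:11  d2:6  d3:2  d4:0  d5:0.
Shift PKG102→4.
Schedule PKG100@1, PKG101@1, PKG102@4: d1:6  d2:6  d3:2  d4:5  d5:0 — peak 6.

6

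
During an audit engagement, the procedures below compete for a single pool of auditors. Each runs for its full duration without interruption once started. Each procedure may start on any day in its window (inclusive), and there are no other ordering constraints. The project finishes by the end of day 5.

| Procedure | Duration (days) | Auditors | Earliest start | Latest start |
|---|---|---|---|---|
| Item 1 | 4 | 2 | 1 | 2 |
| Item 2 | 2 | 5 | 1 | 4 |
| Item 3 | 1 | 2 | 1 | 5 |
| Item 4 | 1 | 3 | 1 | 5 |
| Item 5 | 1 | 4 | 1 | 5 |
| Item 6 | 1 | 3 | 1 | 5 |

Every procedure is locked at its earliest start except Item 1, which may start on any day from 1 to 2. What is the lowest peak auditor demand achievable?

Item 1@1: d1:19  d2:7  d3:2  d4:2  d5:0 → peak 19
Item 1@2: d1:17  d2:7  d3:2  d4:2  d5:2 → peak 17
Best is Item 1@2, peak 17.

17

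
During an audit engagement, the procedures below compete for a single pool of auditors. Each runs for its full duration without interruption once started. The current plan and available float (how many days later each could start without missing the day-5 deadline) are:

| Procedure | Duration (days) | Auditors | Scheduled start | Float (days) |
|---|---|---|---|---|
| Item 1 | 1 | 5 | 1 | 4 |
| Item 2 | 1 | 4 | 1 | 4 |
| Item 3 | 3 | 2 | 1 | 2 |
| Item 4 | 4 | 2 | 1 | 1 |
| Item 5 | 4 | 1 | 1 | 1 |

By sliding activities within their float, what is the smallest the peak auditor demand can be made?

Early-start (Item 1@1, Item 2@1, Item 3@1, Item 4@1, Item 5@1) gives peak 14: d1:14  d2:5  d3:5  d4:3  d5:0.
Shift Item 2→5, Item 3→2, Item 4→2.
Schedule Item 1@1, Item 2@5, Item 3@2, Item 4@2, Item 5@1: d1:6  d2:5  d3:5  d4:5  d5:6 — peak 6.
Total auditor-days = 27 over 5 days ⇒ peak ≥ ⌈27/5⌉ = 6, so 6 is optimal.

6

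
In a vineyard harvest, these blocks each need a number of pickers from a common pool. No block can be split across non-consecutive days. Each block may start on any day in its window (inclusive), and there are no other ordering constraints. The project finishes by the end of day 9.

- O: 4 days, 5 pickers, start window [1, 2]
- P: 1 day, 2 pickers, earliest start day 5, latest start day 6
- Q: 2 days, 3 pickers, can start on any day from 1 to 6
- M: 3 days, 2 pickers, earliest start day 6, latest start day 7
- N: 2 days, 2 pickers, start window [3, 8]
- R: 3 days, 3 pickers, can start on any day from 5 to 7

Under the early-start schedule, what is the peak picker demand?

Early-start schedule: O@1, P@5, Q@1, M@6, N@3, R@5.
Load per day: day 1: 8, day 2: 8, day 3: 7, day 4: 7, day 5: 5, day 6: 5, day 7: 5, day 8: 2, day 9: 0.
Peak is 8.

8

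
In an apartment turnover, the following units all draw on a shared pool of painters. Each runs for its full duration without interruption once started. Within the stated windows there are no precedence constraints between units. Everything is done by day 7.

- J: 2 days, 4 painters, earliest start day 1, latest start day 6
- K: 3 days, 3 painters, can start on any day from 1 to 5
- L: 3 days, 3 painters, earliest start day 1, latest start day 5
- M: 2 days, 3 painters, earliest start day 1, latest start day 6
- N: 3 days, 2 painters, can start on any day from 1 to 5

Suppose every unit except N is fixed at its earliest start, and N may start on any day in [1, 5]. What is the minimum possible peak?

N@1: d1:15  d2:15  d3:8  d4:0  d5:0  d6:0  d7:0 → peak 15
N@2: d1:13  d2:15  d3:8  d4:2  d5:0  d6:0  d7:0 → peak 15
N@3: d1:13  d2:13  d3:8  d4:2  d5:2  d6:0  d7:0 → peak 13
N@4: d1:13  d2:13  d3:6  d4:2  d5:2  d6:2  d7:0 → peak 13
N@5: d1:13  d2:13  d3:6  d4:0  d5:2  d6:2  d7:2 → peak 13
Best is N@3, peak 13.

13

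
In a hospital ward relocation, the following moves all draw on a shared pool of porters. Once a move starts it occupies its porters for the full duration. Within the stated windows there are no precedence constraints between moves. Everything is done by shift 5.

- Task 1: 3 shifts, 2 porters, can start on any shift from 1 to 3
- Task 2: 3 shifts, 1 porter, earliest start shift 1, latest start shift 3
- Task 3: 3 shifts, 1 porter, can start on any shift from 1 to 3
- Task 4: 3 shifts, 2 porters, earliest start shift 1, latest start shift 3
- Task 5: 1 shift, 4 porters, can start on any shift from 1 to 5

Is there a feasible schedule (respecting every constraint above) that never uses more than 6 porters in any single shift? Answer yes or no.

yes

Schedule Task 1@1, Task 2@1, Task 3@1, Task 4@1, Task 5@4: s1:6  s2:6  s3:6  s4:4  s5:0 — peak 6 ≤ 6.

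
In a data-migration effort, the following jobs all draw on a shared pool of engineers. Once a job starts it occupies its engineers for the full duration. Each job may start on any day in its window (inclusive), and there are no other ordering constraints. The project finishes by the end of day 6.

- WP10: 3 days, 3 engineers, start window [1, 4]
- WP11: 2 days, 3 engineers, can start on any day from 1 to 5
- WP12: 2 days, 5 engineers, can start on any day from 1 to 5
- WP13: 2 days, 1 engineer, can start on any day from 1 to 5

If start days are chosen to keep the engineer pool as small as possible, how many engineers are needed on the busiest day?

6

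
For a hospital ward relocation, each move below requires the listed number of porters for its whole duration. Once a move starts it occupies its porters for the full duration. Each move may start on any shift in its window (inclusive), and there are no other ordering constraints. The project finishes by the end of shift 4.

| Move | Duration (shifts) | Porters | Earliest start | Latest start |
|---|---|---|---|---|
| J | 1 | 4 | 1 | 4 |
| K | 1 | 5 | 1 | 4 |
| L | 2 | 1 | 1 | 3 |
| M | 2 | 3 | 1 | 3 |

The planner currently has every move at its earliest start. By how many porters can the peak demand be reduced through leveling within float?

Early-start peak: s1:13  s2:4  s3:0  s4:0 ⇒ 13.
Leveled (J@1, K@2, L@3, M@3): s1:4  s2:5  s3:4  s4:4 ⇒ 5.
Reduction 13 − 5 = 8.

8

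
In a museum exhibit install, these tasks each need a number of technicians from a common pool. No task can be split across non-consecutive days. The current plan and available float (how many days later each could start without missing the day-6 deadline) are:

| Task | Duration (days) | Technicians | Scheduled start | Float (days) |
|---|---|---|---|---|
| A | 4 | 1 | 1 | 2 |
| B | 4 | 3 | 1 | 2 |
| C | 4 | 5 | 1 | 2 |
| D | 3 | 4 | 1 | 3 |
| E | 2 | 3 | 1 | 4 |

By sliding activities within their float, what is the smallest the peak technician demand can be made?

Early-start (A@1, B@1, C@1, D@1, E@1) gives peak 16: d1:16  d2:16  d3:13  d4:9  d5:0  d6:0.
Shift E→4.
Schedule A@1, B@1, C@1, D@1, E@4: d1:13  d2:13  d3:13  d4:12  d5:3  d6:0 — peak 13.

13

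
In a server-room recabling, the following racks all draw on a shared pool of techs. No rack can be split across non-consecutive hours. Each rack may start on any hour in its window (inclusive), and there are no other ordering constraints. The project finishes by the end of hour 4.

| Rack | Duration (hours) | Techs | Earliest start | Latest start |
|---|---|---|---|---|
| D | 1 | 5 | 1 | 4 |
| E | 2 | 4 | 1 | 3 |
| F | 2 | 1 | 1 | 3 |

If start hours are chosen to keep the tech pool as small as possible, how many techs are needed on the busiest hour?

5

Early-start (D@1, E@1, F@1) gives peak 10: h1:10  h2:5  h3:0  h4:0.
Shift E→2, F→2.
Schedule D@1, E@2, F@2: h1:5  h2:5  h3:5  h4:0 — peak 5.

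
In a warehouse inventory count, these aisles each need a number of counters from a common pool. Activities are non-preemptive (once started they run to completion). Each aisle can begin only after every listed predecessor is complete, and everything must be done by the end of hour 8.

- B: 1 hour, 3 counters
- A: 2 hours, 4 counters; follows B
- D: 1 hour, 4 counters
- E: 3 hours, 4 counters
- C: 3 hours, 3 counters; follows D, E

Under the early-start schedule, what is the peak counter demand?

Early-start schedule: B@1, A@2, D@1, E@1, C@4.
Load per hour: hour 1: 11, hour 2: 8, hour 3: 8, hour 4: 3, hour 5: 3, hour 6: 3, hour 7: 0, hour 8: 0.
Peak is 11.

11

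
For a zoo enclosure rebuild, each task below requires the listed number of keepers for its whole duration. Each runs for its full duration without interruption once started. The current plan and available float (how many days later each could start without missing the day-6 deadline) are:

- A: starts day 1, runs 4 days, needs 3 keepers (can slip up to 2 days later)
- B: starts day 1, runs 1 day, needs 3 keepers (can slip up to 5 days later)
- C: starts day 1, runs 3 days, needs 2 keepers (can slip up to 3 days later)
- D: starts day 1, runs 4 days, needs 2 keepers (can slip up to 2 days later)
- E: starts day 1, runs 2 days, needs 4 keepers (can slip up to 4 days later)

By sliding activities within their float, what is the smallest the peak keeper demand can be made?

7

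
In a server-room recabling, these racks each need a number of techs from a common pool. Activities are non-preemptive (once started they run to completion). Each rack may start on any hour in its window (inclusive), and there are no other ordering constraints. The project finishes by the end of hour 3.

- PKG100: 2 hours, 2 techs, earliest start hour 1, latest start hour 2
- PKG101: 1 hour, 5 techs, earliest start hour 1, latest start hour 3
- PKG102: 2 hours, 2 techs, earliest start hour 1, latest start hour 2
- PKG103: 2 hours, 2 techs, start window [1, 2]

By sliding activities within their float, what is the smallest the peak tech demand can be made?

6

Early-start (PKG100@1, PKG101@1, PKG102@1, PKG103@1) gives peak 11: h1:11  h2:6  h3:0.
Shift PKG101→3.
Schedule PKG100@1, PKG101@3, PKG102@1, PKG103@1: h1:6  h2:6  h3:5 — peak 6.
Total tech-hours = 17 over 3 hours ⇒ peak ≥ ⌈17/3⌉ = 6, so 6 is optimal.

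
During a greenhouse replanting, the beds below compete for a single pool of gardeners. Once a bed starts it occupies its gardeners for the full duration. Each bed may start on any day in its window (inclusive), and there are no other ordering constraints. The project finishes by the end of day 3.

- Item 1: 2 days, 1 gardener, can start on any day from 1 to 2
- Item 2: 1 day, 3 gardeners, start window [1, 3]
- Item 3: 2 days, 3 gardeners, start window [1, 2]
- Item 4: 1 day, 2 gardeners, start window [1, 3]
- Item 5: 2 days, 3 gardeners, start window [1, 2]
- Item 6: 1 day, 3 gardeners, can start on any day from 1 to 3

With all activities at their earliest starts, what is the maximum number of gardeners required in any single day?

15

Early-start schedule: Item 1@1, Item 2@1, Item 3@1, Item 4@1, Item 5@1, Item 6@1.
Load per day: day 1: 15, day 2: 7, day 3: 0.
Peak is 15.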